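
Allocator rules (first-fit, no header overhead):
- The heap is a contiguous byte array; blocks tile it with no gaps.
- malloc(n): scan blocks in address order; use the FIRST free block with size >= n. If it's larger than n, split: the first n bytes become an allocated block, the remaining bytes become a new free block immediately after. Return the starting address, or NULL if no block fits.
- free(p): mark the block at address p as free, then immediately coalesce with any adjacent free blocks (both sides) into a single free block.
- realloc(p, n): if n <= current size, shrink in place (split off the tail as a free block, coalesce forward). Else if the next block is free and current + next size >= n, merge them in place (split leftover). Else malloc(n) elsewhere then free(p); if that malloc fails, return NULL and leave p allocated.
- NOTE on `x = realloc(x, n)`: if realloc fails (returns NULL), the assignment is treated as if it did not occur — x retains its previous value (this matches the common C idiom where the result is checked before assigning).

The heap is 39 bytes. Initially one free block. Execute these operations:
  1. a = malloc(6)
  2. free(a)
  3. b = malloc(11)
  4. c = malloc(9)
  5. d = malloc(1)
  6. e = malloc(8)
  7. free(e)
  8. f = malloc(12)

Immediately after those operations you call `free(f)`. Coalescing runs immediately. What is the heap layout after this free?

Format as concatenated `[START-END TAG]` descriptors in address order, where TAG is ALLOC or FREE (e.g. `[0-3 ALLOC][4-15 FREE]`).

Op 1: a = malloc(6) -> a = 0; heap: [0-5 ALLOC][6-38 FREE]
Op 2: free(a) -> (freed a); heap: [0-38 FREE]
Op 3: b = malloc(11) -> b = 0; heap: [0-10 ALLOC][11-38 FREE]
Op 4: c = malloc(9) -> c = 11; heap: [0-10 ALLOC][11-19 ALLOC][20-38 FREE]
Op 5: d = malloc(1) -> d = 20; heap: [0-10 ALLOC][11-19 ALLOC][20-20 ALLOC][21-38 FREE]
Op 6: e = malloc(8) -> e = 21; heap: [0-10 ALLOC][11-19 ALLOC][20-20 ALLOC][21-28 ALLOC][29-38 FREE]
Op 7: free(e) -> (freed e); heap: [0-10 ALLOC][11-19 ALLOC][20-20 ALLOC][21-38 FREE]
Op 8: f = malloc(12) -> f = 21; heap: [0-10 ALLOC][11-19 ALLOC][20-20 ALLOC][21-32 ALLOC][33-38 FREE]
free(f): f = 21 -> block [21-32 ALLOC]; mark free, coalesce with adjacent free neighbors -> [0-10 ALLOC][11-19 ALLOC][20-20 ALLOC][21-38 FREE]

Answer: [0-10 ALLOC][11-19 ALLOC][20-20 ALLOC][21-38 FREE]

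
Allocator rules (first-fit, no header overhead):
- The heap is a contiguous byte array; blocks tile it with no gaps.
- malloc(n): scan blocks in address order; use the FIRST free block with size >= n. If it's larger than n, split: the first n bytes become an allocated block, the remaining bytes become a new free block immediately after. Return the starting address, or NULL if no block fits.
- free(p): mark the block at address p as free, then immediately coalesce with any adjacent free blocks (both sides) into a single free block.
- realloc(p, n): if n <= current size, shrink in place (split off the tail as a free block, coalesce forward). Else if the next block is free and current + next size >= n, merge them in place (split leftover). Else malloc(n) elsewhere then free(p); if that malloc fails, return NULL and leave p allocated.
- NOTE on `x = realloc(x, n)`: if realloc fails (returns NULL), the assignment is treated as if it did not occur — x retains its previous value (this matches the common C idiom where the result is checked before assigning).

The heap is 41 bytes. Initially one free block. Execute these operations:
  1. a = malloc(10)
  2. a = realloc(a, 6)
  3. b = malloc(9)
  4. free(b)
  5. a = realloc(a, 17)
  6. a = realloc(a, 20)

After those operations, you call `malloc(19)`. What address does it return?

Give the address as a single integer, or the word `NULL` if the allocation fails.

Answer: 20

Derivation:
Op 1: a = malloc(10) -> a = 0; heap: [0-9 ALLOC][10-40 FREE]
Op 2: a = realloc(a, 6) -> a = 0; heap: [0-5 ALLOC][6-40 FREE]
Op 3: b = malloc(9) -> b = 6; heap: [0-5 ALLOC][6-14 ALLOC][15-40 FREE]
Op 4: free(b) -> (freed b); heap: [0-5 ALLOC][6-40 FREE]
Op 5: a = realloc(a, 17) -> a = 0; heap: [0-16 ALLOC][17-40 FREE]
Op 6: a = realloc(a, 20) -> a = 0; heap: [0-19 ALLOC][20-40 FREE]
malloc(19): first-fit scan over [0-19 ALLOC][20-40 FREE] -> 20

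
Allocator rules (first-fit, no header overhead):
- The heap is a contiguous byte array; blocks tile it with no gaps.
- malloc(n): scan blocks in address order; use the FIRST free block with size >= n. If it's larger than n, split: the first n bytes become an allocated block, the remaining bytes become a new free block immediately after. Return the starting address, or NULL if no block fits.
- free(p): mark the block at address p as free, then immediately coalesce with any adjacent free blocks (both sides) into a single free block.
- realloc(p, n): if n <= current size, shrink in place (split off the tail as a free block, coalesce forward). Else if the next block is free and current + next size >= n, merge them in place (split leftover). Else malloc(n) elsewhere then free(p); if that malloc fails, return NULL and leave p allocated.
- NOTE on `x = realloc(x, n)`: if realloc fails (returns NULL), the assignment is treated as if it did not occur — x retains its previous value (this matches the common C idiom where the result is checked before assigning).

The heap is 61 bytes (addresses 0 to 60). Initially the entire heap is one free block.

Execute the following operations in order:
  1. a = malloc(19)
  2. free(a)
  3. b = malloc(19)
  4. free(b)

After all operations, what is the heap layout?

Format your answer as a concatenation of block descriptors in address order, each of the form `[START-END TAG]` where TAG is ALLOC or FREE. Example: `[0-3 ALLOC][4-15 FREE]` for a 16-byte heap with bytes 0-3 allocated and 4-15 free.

Answer: [0-60 FREE]

Derivation:
Op 1: a = malloc(19) -> a = 0; heap: [0-18 ALLOC][19-60 FREE]
Op 2: free(a) -> (freed a); heap: [0-60 FREE]
Op 3: b = malloc(19) -> b = 0; heap: [0-18 ALLOC][19-60 FREE]
Op 4: free(b) -> (freed b); heap: [0-60 FREE]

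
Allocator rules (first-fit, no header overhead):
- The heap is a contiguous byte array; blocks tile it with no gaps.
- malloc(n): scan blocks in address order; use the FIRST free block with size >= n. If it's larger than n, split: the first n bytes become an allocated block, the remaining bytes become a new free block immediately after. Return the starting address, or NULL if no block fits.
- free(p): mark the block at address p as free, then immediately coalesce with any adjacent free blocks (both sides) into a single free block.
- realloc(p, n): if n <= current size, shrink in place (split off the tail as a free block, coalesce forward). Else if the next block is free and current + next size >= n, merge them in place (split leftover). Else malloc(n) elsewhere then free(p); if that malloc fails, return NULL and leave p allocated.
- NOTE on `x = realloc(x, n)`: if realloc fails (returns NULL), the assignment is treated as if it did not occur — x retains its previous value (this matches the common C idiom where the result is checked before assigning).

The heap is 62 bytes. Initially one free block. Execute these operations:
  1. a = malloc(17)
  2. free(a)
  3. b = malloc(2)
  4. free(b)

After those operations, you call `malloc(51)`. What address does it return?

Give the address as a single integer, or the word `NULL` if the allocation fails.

Answer: 0

Derivation:
Op 1: a = malloc(17) -> a = 0; heap: [0-16 ALLOC][17-61 FREE]
Op 2: free(a) -> (freed a); heap: [0-61 FREE]
Op 3: b = malloc(2) -> b = 0; heap: [0-1 ALLOC][2-61 FREE]
Op 4: free(b) -> (freed b); heap: [0-61 FREE]
malloc(51): first-fit scan over [0-61 FREE] -> 0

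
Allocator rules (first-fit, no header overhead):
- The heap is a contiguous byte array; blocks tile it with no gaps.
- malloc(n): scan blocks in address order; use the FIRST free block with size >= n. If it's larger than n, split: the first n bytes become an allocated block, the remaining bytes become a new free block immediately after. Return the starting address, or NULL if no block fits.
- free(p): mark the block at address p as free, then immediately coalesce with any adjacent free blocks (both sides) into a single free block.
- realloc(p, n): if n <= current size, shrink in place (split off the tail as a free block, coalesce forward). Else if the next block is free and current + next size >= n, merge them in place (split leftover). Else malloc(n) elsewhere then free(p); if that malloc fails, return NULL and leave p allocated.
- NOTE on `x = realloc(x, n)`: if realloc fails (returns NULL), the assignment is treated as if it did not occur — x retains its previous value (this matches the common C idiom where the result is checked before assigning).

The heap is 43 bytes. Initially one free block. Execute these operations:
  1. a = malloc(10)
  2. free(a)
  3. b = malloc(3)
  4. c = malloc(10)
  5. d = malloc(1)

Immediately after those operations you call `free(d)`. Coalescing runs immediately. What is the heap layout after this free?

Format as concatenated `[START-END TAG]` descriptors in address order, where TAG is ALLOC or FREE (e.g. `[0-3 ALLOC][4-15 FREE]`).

Answer: [0-2 ALLOC][3-12 ALLOC][13-42 FREE]

Derivation:
Op 1: a = malloc(10) -> a = 0; heap: [0-9 ALLOC][10-42 FREE]
Op 2: free(a) -> (freed a); heap: [0-42 FREE]
Op 3: b = malloc(3) -> b = 0; heap: [0-2 ALLOC][3-42 FREE]
Op 4: c = malloc(10) -> c = 3; heap: [0-2 ALLOC][3-12 ALLOC][13-42 FREE]
Op 5: d = malloc(1) -> d = 13; heap: [0-2 ALLOC][3-12 ALLOC][13-13 ALLOC][14-42 FREE]
free(d): d = 13 -> block [13-13 ALLOC]; mark free, coalesce with adjacent free neighbors -> [0-2 ALLOC][3-12 ALLOC][13-42 FREE]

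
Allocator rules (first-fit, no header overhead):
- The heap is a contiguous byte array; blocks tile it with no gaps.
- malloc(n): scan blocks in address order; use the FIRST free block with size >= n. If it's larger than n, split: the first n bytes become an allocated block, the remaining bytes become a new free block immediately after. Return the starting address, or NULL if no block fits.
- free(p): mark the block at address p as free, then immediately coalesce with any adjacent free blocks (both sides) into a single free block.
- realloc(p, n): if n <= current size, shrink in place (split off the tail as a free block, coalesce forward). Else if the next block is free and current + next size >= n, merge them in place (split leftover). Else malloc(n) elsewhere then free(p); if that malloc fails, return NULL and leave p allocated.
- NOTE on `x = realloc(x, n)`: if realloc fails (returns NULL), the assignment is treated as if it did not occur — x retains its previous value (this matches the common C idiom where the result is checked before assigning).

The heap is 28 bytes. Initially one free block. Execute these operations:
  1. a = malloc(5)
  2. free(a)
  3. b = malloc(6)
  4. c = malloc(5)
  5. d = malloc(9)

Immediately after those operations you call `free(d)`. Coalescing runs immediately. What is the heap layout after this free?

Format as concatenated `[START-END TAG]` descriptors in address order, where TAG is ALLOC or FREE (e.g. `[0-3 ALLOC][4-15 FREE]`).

Op 1: a = malloc(5) -> a = 0; heap: [0-4 ALLOC][5-27 FREE]
Op 2: free(a) -> (freed a); heap: [0-27 FREE]
Op 3: b = malloc(6) -> b = 0; heap: [0-5 ALLOC][6-27 FREE]
Op 4: c = malloc(5) -> c = 6; heap: [0-5 ALLOC][6-10 ALLOC][11-27 FREE]
Op 5: d = malloc(9) -> d = 11; heap: [0-5 ALLOC][6-10 ALLOC][11-19 ALLOC][20-27 FREE]
free(d): d = 11 -> block [11-19 ALLOC]; mark free, coalesce with adjacent free neighbors -> [0-5 ALLOC][6-10 ALLOC][11-27 FREE]

Answer: [0-5 ALLOC][6-10 ALLOC][11-27 FREE]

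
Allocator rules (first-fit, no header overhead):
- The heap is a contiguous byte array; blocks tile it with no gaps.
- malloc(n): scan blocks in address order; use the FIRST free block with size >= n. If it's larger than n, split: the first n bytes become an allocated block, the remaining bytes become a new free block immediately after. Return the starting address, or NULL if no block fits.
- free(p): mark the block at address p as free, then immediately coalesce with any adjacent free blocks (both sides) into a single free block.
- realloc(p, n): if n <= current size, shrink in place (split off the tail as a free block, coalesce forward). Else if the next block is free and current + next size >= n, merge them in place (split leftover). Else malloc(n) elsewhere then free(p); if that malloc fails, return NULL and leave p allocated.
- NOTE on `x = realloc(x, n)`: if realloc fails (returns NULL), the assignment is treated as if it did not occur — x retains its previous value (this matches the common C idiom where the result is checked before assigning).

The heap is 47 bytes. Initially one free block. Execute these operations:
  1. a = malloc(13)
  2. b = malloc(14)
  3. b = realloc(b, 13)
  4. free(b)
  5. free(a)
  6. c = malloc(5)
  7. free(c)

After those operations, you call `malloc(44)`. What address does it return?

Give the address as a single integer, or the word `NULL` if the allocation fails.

Op 1: a = malloc(13) -> a = 0; heap: [0-12 ALLOC][13-46 FREE]
Op 2: b = malloc(14) -> b = 13; heap: [0-12 ALLOC][13-26 ALLOC][27-46 FREE]
Op 3: b = realloc(b, 13) -> b = 13; heap: [0-12 ALLOC][13-25 ALLOC][26-46 FREE]
Op 4: free(b) -> (freed b); heap: [0-12 ALLOC][13-46 FREE]
Op 5: free(a) -> (freed a); heap: [0-46 FREE]
Op 6: c = malloc(5) -> c = 0; heap: [0-4 ALLOC][5-46 FREE]
Op 7: free(c) -> (freed c); heap: [0-46 FREE]
malloc(44): first-fit scan over [0-46 FREE] -> 0

Answer: 0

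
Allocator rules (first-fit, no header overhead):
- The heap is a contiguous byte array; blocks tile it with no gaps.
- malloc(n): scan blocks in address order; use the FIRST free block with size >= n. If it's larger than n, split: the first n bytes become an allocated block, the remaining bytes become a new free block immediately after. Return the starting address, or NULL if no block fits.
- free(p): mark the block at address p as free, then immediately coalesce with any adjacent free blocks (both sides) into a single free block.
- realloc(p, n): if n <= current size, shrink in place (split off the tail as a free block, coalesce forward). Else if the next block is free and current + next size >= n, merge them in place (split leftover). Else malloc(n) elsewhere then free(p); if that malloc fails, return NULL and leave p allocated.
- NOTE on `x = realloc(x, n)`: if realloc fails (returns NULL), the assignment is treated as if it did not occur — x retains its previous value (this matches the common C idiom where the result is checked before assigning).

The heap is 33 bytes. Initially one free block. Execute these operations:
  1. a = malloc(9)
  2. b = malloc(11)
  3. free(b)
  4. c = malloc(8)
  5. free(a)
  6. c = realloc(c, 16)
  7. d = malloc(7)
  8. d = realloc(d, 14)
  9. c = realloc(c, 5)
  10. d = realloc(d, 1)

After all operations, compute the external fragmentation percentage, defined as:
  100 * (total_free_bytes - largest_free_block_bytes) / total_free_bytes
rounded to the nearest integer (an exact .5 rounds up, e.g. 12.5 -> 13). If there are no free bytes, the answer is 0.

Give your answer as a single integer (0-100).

Op 1: a = malloc(9) -> a = 0; heap: [0-8 ALLOC][9-32 FREE]
Op 2: b = malloc(11) -> b = 9; heap: [0-8 ALLOC][9-19 ALLOC][20-32 FREE]
Op 3: free(b) -> (freed b); heap: [0-8 ALLOC][9-32 FREE]
Op 4: c = malloc(8) -> c = 9; heap: [0-8 ALLOC][9-16 ALLOC][17-32 FREE]
Op 5: free(a) -> (freed a); heap: [0-8 FREE][9-16 ALLOC][17-32 FREE]
Op 6: c = realloc(c, 16) -> c = 9; heap: [0-8 FREE][9-24 ALLOC][25-32 FREE]
Op 7: d = malloc(7) -> d = 0; heap: [0-6 ALLOC][7-8 FREE][9-24 ALLOC][25-32 FREE]
Op 8: d = realloc(d, 14) -> NULL (d unchanged); heap: [0-6 ALLOC][7-8 FREE][9-24 ALLOC][25-32 FREE]
Op 9: c = realloc(c, 5) -> c = 9; heap: [0-6 ALLOC][7-8 FREE][9-13 ALLOC][14-32 FREE]
Op 10: d = realloc(d, 1) -> d = 0; heap: [0-0 ALLOC][1-8 FREE][9-13 ALLOC][14-32 FREE]
Free blocks: [8 19] total_free=27 largest=19 -> 100*(27-19)/27 = 800/27 ≈ 29.630 -> rounds to 30

Answer: 30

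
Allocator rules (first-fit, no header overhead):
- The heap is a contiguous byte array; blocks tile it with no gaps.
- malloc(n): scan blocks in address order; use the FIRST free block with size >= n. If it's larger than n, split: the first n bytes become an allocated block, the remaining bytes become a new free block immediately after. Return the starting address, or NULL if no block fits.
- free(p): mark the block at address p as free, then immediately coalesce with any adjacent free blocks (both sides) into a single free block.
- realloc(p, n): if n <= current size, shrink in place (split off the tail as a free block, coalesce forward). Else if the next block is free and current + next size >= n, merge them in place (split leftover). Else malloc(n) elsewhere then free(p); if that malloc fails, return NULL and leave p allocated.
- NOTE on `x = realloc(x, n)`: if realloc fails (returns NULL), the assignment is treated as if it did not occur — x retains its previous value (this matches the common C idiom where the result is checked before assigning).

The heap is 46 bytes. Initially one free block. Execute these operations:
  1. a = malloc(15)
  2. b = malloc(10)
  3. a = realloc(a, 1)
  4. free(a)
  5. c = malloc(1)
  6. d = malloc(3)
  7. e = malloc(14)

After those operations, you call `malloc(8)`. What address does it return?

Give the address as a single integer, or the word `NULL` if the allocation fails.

Op 1: a = malloc(15) -> a = 0; heap: [0-14 ALLOC][15-45 FREE]
Op 2: b = malloc(10) -> b = 15; heap: [0-14 ALLOC][15-24 ALLOC][25-45 FREE]
Op 3: a = realloc(a, 1) -> a = 0; heap: [0-0 ALLOC][1-14 FREE][15-24 ALLOC][25-45 FREE]
Op 4: free(a) -> (freed a); heap: [0-14 FREE][15-24 ALLOC][25-45 FREE]
Op 5: c = malloc(1) -> c = 0; heap: [0-0 ALLOC][1-14 FREE][15-24 ALLOC][25-45 FREE]
Op 6: d = malloc(3) -> d = 1; heap: [0-0 ALLOC][1-3 ALLOC][4-14 FREE][15-24 ALLOC][25-45 FREE]
Op 7: e = malloc(14) -> e = 25; heap: [0-0 ALLOC][1-3 ALLOC][4-14 FREE][15-24 ALLOC][25-38 ALLOC][39-45 FREE]
malloc(8): first-fit scan over [0-0 ALLOC][1-3 ALLOC][4-14 FREE][15-24 ALLOC][25-38 ALLOC][39-45 FREE] -> 4

Answer: 4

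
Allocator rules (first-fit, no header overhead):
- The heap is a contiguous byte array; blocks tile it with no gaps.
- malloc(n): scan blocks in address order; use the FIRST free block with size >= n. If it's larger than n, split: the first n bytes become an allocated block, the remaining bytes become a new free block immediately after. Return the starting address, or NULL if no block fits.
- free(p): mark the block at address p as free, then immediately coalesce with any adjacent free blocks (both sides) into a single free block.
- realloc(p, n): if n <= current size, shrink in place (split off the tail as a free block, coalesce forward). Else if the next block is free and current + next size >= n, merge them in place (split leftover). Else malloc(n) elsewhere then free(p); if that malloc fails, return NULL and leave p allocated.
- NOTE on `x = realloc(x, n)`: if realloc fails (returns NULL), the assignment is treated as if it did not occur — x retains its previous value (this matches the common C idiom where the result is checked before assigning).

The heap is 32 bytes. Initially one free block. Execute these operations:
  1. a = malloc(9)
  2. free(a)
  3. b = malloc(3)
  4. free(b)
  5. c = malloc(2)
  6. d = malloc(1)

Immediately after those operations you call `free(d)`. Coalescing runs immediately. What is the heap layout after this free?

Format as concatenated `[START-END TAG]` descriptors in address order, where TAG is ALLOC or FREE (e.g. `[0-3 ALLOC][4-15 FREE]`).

Answer: [0-1 ALLOC][2-31 FREE]

Derivation:
Op 1: a = malloc(9) -> a = 0; heap: [0-8 ALLOC][9-31 FREE]
Op 2: free(a) -> (freed a); heap: [0-31 FREE]
Op 3: b = malloc(3) -> b = 0; heap: [0-2 ALLOC][3-31 FREE]
Op 4: free(b) -> (freed b); heap: [0-31 FREE]
Op 5: c = malloc(2) -> c = 0; heap: [0-1 ALLOC][2-31 FREE]
Op 6: d = malloc(1) -> d = 2; heap: [0-1 ALLOC][2-2 ALLOC][3-31 FREE]
free(d): d = 2 -> block [2-2 ALLOC]; mark free, coalesce with adjacent free neighbors -> [0-1 ALLOC][2-31 FREE]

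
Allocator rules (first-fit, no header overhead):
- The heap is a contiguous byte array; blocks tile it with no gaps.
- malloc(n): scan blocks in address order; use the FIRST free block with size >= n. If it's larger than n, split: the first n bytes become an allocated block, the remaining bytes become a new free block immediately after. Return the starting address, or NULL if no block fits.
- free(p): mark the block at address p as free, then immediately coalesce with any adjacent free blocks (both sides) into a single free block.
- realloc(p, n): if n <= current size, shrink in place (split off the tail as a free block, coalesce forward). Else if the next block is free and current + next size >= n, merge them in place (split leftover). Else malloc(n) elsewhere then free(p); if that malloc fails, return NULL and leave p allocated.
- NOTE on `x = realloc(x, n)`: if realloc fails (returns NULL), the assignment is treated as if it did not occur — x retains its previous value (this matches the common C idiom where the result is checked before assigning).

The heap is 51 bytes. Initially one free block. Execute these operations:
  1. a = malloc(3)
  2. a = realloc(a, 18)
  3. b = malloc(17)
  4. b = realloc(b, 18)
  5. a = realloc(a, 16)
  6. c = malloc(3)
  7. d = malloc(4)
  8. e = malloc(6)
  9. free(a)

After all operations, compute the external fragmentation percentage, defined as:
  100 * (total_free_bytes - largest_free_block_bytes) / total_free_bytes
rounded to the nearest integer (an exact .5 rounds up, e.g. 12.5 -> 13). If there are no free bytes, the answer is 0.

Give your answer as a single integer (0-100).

Answer: 10

Derivation:
Op 1: a = malloc(3) -> a = 0; heap: [0-2 ALLOC][3-50 FREE]
Op 2: a = realloc(a, 18) -> a = 0; heap: [0-17 ALLOC][18-50 FREE]
Op 3: b = malloc(17) -> b = 18; heap: [0-17 ALLOC][18-34 ALLOC][35-50 FREE]
Op 4: b = realloc(b, 18) -> b = 18; heap: [0-17 ALLOC][18-35 ALLOC][36-50 FREE]
Op 5: a = realloc(a, 16) -> a = 0; heap: [0-15 ALLOC][16-17 FREE][18-35 ALLOC][36-50 FREE]
Op 6: c = malloc(3) -> c = 36; heap: [0-15 ALLOC][16-17 FREE][18-35 ALLOC][36-38 ALLOC][39-50 FREE]
Op 7: d = malloc(4) -> d = 39; heap: [0-15 ALLOC][16-17 FREE][18-35 ALLOC][36-38 ALLOC][39-42 ALLOC][43-50 FREE]
Op 8: e = malloc(6) -> e = 43; heap: [0-15 ALLOC][16-17 FREE][18-35 ALLOC][36-38 ALLOC][39-42 ALLOC][43-48 ALLOC][49-50 FREE]
Op 9: free(a) -> (freed a); heap: [0-17 FREE][18-35 ALLOC][36-38 ALLOC][39-42 ALLOC][43-48 ALLOC][49-50 FREE]
Free blocks: [18 2] total_free=20 largest=18 -> 100*(20-18)/20 = 200/20 = 10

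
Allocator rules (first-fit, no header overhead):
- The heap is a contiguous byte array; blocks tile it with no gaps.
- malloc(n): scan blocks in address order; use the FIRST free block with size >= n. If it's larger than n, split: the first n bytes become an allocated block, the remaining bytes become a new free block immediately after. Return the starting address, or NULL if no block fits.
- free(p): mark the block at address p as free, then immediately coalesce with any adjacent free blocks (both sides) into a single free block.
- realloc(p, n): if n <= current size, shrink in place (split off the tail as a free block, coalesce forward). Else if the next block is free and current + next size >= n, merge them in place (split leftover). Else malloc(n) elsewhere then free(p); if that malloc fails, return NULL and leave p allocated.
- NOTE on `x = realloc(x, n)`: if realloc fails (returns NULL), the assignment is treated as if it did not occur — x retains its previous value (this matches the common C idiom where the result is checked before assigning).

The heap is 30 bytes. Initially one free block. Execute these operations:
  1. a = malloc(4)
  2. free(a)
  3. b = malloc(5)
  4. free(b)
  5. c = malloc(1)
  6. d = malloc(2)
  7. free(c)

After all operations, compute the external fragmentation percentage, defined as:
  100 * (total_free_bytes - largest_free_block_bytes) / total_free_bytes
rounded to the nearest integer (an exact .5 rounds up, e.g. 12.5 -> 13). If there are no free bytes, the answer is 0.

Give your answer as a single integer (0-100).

Op 1: a = malloc(4) -> a = 0; heap: [0-3 ALLOC][4-29 FREE]
Op 2: free(a) -> (freed a); heap: [0-29 FREE]
Op 3: b = malloc(5) -> b = 0; heap: [0-4 ALLOC][5-29 FREE]
Op 4: free(b) -> (freed b); heap: [0-29 FREE]
Op 5: c = malloc(1) -> c = 0; heap: [0-0 ALLOC][1-29 FREE]
Op 6: d = malloc(2) -> d = 1; heap: [0-0 ALLOC][1-2 ALLOC][3-29 FREE]
Op 7: free(c) -> (freed c); heap: [0-0 FREE][1-2 ALLOC][3-29 FREE]
Free blocks: [1 27] total_free=28 largest=27 -> 100*(28-27)/28 = 100/28 ≈ 3.571 -> rounds to 4

Answer: 4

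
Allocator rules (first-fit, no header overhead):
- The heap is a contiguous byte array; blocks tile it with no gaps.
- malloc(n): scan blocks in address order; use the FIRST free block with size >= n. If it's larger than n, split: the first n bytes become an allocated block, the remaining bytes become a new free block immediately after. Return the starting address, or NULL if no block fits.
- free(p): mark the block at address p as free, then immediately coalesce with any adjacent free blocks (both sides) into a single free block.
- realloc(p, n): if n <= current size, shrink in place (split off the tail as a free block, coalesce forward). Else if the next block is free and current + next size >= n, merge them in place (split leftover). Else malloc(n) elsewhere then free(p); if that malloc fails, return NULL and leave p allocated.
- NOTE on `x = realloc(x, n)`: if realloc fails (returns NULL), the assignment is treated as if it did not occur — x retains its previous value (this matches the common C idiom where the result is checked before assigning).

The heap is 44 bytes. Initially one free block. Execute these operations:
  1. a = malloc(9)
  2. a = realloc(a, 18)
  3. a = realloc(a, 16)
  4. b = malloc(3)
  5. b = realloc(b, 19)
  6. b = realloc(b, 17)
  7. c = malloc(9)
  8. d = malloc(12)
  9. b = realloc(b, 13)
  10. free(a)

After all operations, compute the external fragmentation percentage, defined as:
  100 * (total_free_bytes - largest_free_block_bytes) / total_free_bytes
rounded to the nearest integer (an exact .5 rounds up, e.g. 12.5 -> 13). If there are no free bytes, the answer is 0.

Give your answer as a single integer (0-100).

Answer: 27

Derivation:
Op 1: a = malloc(9) -> a = 0; heap: [0-8 ALLOC][9-43 FREE]
Op 2: a = realloc(a, 18) -> a = 0; heap: [0-17 ALLOC][18-43 FREE]
Op 3: a = realloc(a, 16) -> a = 0; heap: [0-15 ALLOC][16-43 FREE]
Op 4: b = malloc(3) -> b = 16; heap: [0-15 ALLOC][16-18 ALLOC][19-43 FREE]
Op 5: b = realloc(b, 19) -> b = 16; heap: [0-15 ALLOC][16-34 ALLOC][35-43 FREE]
Op 6: b = realloc(b, 17) -> b = 16; heap: [0-15 ALLOC][16-32 ALLOC][33-43 FREE]
Op 7: c = malloc(9) -> c = 33; heap: [0-15 ALLOC][16-32 ALLOC][33-41 ALLOC][42-43 FREE]
Op 8: d = malloc(12) -> d = NULL; heap: [0-15 ALLOC][16-32 ALLOC][33-41 ALLOC][42-43 FREE]
Op 9: b = realloc(b, 13) -> b = 16; heap: [0-15 ALLOC][16-28 ALLOC][29-32 FREE][33-41 ALLOC][42-43 FREE]
Op 10: free(a) -> (freed a); heap: [0-15 FREE][16-28 ALLOC][29-32 FREE][33-41 ALLOC][42-43 FREE]
Free blocks: [16 4 2] total_free=22 largest=16 -> 100*(22-16)/22 = 600/22 ≈ 27.273 -> rounds to 27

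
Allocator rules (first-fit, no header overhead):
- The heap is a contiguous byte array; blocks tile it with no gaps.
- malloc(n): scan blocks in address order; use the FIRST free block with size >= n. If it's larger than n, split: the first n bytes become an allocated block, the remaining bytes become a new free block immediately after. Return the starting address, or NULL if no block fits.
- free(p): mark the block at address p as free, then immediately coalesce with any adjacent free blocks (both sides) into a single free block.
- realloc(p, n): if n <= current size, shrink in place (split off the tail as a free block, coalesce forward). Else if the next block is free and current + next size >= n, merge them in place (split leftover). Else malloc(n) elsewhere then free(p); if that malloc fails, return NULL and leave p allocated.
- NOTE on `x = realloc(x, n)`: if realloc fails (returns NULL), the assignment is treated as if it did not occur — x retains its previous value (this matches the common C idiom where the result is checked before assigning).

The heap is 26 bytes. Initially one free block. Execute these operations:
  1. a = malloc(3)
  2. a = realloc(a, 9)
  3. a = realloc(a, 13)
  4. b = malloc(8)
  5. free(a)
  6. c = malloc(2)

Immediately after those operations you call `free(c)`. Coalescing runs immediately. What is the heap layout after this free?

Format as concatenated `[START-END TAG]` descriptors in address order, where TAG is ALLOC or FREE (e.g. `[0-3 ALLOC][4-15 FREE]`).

Op 1: a = malloc(3) -> a = 0; heap: [0-2 ALLOC][3-25 FREE]
Op 2: a = realloc(a, 9) -> a = 0; heap: [0-8 ALLOC][9-25 FREE]
Op 3: a = realloc(a, 13) -> a = 0; heap: [0-12 ALLOC][13-25 FREE]
Op 4: b = malloc(8) -> b = 13; heap: [0-12 ALLOC][13-20 ALLOC][21-25 FREE]
Op 5: free(a) -> (freed a); heap: [0-12 FREE][13-20 ALLOC][21-25 FREE]
Op 6: c = malloc(2) -> c = 0; heap: [0-1 ALLOC][2-12 FREE][13-20 ALLOC][21-25 FREE]
free(c): c = 0 -> block [0-1 ALLOC]; mark free, coalesce with adjacent free neighbors -> [0-12 FREE][13-20 ALLOC][21-25 FREE]

Answer: [0-12 FREE][13-20 ALLOC][21-25 FREE]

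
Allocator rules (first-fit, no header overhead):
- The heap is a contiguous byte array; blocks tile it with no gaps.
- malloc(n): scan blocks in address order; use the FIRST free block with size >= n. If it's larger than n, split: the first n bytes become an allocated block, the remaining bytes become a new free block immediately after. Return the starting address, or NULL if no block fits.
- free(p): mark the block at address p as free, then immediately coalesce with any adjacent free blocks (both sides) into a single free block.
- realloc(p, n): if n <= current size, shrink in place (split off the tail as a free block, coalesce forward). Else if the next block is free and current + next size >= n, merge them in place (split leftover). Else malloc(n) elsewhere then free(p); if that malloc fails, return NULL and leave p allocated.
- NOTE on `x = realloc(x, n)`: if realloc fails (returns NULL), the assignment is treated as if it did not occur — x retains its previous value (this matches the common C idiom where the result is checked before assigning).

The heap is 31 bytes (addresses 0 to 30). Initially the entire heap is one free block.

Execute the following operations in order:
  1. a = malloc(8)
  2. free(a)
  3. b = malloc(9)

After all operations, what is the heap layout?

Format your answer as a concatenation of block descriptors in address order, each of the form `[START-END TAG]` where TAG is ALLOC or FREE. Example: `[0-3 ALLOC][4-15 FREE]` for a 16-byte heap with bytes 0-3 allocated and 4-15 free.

Answer: [0-8 ALLOC][9-30 FREE]

Derivation:
Op 1: a = malloc(8) -> a = 0; heap: [0-7 ALLOC][8-30 FREE]
Op 2: free(a) -> (freed a); heap: [0-30 FREE]
Op 3: b = malloc(9) -> b = 0; heap: [0-8 ALLOC][9-30 FREE]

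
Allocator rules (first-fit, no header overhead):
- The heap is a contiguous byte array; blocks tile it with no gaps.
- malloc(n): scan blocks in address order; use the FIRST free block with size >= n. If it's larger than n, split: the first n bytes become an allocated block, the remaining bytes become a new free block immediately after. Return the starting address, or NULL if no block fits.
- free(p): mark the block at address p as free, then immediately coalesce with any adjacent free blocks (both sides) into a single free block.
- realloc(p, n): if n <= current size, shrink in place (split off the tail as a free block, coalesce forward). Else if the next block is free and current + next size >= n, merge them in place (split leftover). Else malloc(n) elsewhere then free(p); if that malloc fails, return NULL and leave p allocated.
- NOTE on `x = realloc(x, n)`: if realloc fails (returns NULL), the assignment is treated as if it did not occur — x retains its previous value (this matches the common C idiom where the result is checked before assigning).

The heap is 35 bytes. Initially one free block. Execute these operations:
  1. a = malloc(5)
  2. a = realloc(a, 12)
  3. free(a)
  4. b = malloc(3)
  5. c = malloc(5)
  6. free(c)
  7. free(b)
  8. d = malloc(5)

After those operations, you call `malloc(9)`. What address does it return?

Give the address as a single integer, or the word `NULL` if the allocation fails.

Answer: 5

Derivation:
Op 1: a = malloc(5) -> a = 0; heap: [0-4 ALLOC][5-34 FREE]
Op 2: a = realloc(a, 12) -> a = 0; heap: [0-11 ALLOC][12-34 FREE]
Op 3: free(a) -> (freed a); heap: [0-34 FREE]
Op 4: b = malloc(3) -> b = 0; heap: [0-2 ALLOC][3-34 FREE]
Op 5: c = malloc(5) -> c = 3; heap: [0-2 ALLOC][3-7 ALLOC][8-34 FREE]
Op 6: free(c) -> (freed c); heap: [0-2 ALLOC][3-34 FREE]
Op 7: free(b) -> (freed b); heap: [0-34 FREE]
Op 8: d = malloc(5) -> d = 0; heap: [0-4 ALLOC][5-34 FREE]
malloc(9): first-fit scan over [0-4 ALLOC][5-34 FREE] -> 5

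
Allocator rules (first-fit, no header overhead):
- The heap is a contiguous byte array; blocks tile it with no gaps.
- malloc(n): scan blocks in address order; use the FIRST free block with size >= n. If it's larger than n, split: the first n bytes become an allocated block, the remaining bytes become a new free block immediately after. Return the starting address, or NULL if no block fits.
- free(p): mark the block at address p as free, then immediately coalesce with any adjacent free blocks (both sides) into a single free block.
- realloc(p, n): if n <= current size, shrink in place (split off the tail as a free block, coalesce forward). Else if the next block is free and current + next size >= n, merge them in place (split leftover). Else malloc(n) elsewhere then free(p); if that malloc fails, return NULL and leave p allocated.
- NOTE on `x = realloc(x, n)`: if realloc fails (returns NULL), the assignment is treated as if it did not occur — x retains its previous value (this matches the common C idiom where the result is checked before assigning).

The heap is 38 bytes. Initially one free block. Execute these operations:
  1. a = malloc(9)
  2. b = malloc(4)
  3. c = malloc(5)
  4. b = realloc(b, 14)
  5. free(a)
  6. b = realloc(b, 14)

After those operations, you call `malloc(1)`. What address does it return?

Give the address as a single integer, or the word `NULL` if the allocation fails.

Op 1: a = malloc(9) -> a = 0; heap: [0-8 ALLOC][9-37 FREE]
Op 2: b = malloc(4) -> b = 9; heap: [0-8 ALLOC][9-12 ALLOC][13-37 FREE]
Op 3: c = malloc(5) -> c = 13; heap: [0-8 ALLOC][9-12 ALLOC][13-17 ALLOC][18-37 FREE]
Op 4: b = realloc(b, 14) -> b = 18; heap: [0-8 ALLOC][9-12 FREE][13-17 ALLOC][18-31 ALLOC][32-37 FREE]
Op 5: free(a) -> (freed a); heap: [0-12 FREE][13-17 ALLOC][18-31 ALLOC][32-37 FREE]
Op 6: b = realloc(b, 14) -> b = 18; heap: [0-12 FREE][13-17 ALLOC][18-31 ALLOC][32-37 FREE]
malloc(1): first-fit scan over [0-12 FREE][13-17 ALLOC][18-31 ALLOC][32-37 FREE] -> 0

Answer: 0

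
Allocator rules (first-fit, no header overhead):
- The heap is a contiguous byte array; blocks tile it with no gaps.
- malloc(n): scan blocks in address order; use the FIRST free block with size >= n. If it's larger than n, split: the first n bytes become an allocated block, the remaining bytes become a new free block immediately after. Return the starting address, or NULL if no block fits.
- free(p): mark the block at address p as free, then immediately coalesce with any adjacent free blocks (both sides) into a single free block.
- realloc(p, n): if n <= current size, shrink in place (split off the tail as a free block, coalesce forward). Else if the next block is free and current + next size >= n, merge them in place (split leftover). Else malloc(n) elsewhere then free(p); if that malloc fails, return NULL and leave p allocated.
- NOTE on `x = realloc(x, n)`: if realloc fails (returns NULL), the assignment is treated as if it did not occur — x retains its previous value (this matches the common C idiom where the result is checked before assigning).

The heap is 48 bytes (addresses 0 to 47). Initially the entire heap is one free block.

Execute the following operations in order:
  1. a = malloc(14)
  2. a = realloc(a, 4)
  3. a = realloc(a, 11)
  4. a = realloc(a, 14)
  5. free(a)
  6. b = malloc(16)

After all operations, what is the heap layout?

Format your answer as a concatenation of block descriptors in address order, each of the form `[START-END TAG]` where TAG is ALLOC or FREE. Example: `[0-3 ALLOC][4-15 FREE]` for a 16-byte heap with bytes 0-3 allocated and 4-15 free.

Answer: [0-15 ALLOC][16-47 FREE]

Derivation:
Op 1: a = malloc(14) -> a = 0; heap: [0-13 ALLOC][14-47 FREE]
Op 2: a = realloc(a, 4) -> a = 0; heap: [0-3 ALLOC][4-47 FREE]
Op 3: a = realloc(a, 11) -> a = 0; heap: [0-10 ALLOC][11-47 FREE]
Op 4: a = realloc(a, 14) -> a = 0; heap: [0-13 ALLOC][14-47 FREE]
Op 5: free(a) -> (freed a); heap: [0-47 FREE]
Op 6: b = malloc(16) -> b = 0; heap: [0-15 ALLOC][16-47 FREE]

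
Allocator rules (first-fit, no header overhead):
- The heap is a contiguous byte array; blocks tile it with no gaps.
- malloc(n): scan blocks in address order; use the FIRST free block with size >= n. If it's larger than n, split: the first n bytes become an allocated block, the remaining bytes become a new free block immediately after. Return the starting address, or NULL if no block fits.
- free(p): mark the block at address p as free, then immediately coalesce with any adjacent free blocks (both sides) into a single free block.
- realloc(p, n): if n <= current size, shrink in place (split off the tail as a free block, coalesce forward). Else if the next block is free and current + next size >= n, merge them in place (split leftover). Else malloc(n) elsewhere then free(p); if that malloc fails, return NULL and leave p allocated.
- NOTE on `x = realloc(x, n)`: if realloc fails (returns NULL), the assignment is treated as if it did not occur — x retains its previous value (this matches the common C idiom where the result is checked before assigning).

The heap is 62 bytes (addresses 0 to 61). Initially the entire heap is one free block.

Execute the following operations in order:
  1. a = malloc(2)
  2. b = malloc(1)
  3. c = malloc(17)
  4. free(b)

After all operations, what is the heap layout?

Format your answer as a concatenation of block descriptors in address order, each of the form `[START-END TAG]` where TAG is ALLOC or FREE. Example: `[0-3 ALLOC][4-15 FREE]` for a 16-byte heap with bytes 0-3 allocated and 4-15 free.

Op 1: a = malloc(2) -> a = 0; heap: [0-1 ALLOC][2-61 FREE]
Op 2: b = malloc(1) -> b = 2; heap: [0-1 ALLOC][2-2 ALLOC][3-61 FREE]
Op 3: c = malloc(17) -> c = 3; heap: [0-1 ALLOC][2-2 ALLOC][3-19 ALLOC][20-61 FREE]
Op 4: free(b) -> (freed b); heap: [0-1 ALLOC][2-2 FREE][3-19 ALLOC][20-61 FREE]

Answer: [0-1 ALLOC][2-2 FREE][3-19 ALLOC][20-61 FREE]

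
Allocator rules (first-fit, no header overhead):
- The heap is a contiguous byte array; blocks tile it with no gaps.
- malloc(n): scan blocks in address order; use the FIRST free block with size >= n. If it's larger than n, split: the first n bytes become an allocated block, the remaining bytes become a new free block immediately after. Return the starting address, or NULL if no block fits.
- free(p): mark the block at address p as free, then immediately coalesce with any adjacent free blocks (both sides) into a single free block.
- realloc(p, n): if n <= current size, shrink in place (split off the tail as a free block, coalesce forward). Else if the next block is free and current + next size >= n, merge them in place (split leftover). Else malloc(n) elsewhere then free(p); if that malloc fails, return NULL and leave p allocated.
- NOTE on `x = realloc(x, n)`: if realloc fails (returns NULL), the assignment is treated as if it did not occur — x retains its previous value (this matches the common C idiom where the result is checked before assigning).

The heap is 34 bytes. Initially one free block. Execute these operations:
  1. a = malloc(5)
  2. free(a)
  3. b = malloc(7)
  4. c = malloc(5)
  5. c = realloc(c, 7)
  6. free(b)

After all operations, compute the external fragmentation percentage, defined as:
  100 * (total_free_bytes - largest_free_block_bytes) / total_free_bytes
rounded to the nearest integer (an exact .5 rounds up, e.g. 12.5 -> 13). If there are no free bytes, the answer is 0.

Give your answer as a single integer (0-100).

Op 1: a = malloc(5) -> a = 0; heap: [0-4 ALLOC][5-33 FREE]
Op 2: free(a) -> (freed a); heap: [0-33 FREE]
Op 3: b = malloc(7) -> b = 0; heap: [0-6 ALLOC][7-33 FREE]
Op 4: c = malloc(5) -> c = 7; heap: [0-6 ALLOC][7-11 ALLOC][12-33 FREE]
Op 5: c = realloc(c, 7) -> c = 7; heap: [0-6 ALLOC][7-13 ALLOC][14-33 FREE]
Op 6: free(b) -> (freed b); heap: [0-6 FREE][7-13 ALLOC][14-33 FREE]
Free blocks: [7 20] total_free=27 largest=20 -> 100*(27-20)/27 = 700/27 ≈ 25.926 -> rounds to 26

Answer: 26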